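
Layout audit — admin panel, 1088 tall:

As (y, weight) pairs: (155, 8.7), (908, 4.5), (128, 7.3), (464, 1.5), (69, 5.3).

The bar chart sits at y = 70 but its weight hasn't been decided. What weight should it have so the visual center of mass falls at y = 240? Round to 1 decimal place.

Existing Σw = 27.3 (8.7 + 4.5 + 7.3 + 1.5 + 5.3); existing moment 8.7·155 + 4.5·908 + 7.3·128 + 1.5·464 + 5.3·69 = 7430.6.
Set Σw·y/Σw = 240: (7430.6 + 70w) = 240·(27.3 + w).
So w = (240·27.3 − 7430.6)/(70 − 240) = -878.6/-170 ≈ 5.17.

w ≈ 5.2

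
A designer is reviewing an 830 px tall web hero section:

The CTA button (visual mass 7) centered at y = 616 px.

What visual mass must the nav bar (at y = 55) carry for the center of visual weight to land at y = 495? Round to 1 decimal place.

The single fixed element contributes weight 7, moment 7·616 = 4312.
For the centroid to hit 495: (4312 + w·55) / (7 + w) = 495.
Solving: w = (495·7 − 4312) / (55 − 495) = -847 / -440 ≈ 1.93.

w ≈ 1.9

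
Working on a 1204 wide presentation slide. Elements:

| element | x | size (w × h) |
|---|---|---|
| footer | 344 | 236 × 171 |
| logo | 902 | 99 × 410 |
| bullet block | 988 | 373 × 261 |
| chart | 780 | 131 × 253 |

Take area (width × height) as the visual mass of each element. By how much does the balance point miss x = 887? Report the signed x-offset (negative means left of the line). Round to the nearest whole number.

Taking area as weight: footer 236·171 = 40356, logo 99·410 = 40590, bullet block 373·261 = 97353, chart 131·253 = 33143. Sum 211442.
Σw·x = 40356·344 + 40590·902 + 97353·988 + 33143·780 = 172530948, so x̄ = 172530948/211442 ≈ 815.97.
Difference: 815.97 − 887 ≈ -71.03.

≈ -71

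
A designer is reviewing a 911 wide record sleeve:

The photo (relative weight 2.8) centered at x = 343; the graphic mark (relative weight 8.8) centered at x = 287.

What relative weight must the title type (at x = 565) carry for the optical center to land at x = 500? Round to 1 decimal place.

Fixed elements: Σw = 2.8 + 8.8 = 11.6, Σw·x = 2.8·343 + 8.8·287 = 3486.0.
For the centroid to hit 500: (3486.0 + w·565) / (11.6 + w) = 500.
So w = (500·11.6 − 3486.0)/(565 − 500) = 2314.0/65 ≈ 35.60.

w ≈ 35.6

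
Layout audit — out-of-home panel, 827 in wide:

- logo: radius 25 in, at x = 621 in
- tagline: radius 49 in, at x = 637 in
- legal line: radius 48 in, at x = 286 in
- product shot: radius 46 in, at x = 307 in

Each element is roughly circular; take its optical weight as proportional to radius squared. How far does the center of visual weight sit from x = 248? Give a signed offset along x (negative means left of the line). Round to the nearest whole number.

r² weights: logo 25² = 625, tagline 49² = 2401, legal line 48² = 2304, product shot 46² = 2116. Total = 7446.
x: (625·621 + 2401·637 + 2304·286 + 2116·307) / 7446 = 3226118 / 7446 ≈ 433.27
Difference: 433.27 − 248 ≈ 185.27.

≈ 185 in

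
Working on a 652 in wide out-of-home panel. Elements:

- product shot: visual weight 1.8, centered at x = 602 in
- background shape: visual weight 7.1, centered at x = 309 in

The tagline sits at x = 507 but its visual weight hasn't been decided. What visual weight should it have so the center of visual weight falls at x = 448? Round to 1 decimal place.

Known weights sum to 1.8 + 7.1 = 8.9; their moment is 1.8·602 + 7.1·309 = 3277.5.
Set Σw·x/Σw = 448: (3277.5 + 507w) = 448·(8.9 + w).
So w = (448·8.9 − 3277.5)/(507 − 448) = 709.7/59 ≈ 12.03.

w ≈ 12.0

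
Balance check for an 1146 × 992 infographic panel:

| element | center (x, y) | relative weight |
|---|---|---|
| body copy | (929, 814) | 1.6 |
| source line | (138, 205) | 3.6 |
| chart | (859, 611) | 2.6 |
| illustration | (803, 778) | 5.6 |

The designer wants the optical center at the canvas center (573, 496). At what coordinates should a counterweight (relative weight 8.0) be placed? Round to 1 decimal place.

New total weight: (1.6 + 3.6 + 2.6 + 5.6) + 8.0 = 21.4.
x: target moment 21.4×573 = 12262.2; current 1.6·929 + 3.6·138 + 2.6·859 + 5.6·803 = 8713.4; the counterweight supplies 3548.8, so x = 3548.8/8.0 ≈ 443.60.
y: target moment 21.4×496 = 10614.4; current 1.6·814 + 3.6·205 + 2.6·611 + 5.6·778 = 7985.8; the counterweight supplies 2628.6, so y = 2628.6/8.0 ≈ 328.58.

(443.6, 328.6)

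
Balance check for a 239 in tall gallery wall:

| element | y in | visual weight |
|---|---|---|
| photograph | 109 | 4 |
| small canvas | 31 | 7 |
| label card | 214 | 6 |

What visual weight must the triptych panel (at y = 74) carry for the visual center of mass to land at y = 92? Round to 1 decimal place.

w ≈ 20.7

Known weights sum to 4 + 7 + 6 = 17; their moment is 4·109 + 7·31 + 6·214 = 1937.
For the centroid to hit 92: (1937 + w·74) / (17 + w) = 92.
So w = (92·17 − 1937)/(74 − 92) = -373/-18 ≈ 20.72.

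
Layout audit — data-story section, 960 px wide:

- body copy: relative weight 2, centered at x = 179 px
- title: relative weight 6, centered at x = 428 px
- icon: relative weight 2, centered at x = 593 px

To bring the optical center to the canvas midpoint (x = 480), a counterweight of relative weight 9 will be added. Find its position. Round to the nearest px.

x ≈ 556

After adding the counterweight, total weight = 2 + 6 + 2 + 9 = 19.
x: target moment 19×480 = 9120; current 2·179 + 6·428 + 2·593 = 4112; the counterweight supplies 5008, so x = 5008/9 ≈ 556.44.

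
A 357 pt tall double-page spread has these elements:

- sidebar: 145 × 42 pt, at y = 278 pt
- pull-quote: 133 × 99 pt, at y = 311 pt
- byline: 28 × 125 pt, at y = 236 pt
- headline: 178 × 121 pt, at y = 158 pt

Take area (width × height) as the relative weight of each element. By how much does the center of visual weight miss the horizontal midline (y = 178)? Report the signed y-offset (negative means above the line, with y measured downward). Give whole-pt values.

≈ 48 pt

Areas → weights: sidebar 145·42 = 6090, pull-quote 133·99 = 13167, byline 28·125 = 3500, headline 178·121 = 21538; Σw = 44295.
y-moment: 6090·278 + 13167·311 + 3500·236 + 21538·158 = 10016961; centroid 10016961/44295 ≈ 226.14.
Offset from y = 178: 226.14 − 178 ≈ 48.14.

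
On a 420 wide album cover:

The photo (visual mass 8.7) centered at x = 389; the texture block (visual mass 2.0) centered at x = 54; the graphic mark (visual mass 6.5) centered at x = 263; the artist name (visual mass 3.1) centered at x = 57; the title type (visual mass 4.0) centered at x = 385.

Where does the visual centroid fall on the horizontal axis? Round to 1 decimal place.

Σw = 8.7 + 2.0 + 6.5 + 3.1 + 4.0 = 24.3.
x: (8.7·389 + 2.0·54 + 6.5·263 + 3.1·57 + 4.0·385) / 24.3 = 6918.5 / 24.3 ≈ 284.71

x ≈ 284.7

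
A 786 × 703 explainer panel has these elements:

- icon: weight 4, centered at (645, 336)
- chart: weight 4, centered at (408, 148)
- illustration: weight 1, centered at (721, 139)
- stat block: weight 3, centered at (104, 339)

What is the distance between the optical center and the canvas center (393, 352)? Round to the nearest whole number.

Total weight = 4 + 4 + 1 + 3 = 12.
Σw·x = 4·645 + 4·408 + 1·721 + 3·104 = 5245, so x̄ = 5245/12 ≈ 437.08.
Σw·y = 4·336 + 4·148 + 1·139 + 3·339 = 3092, so ȳ = 3092/12 ≈ 257.67.
Relative to (393, 352): Δ = (44.08, -94.33); |Δ| = √(44.08² + -94.33²) ≈ 104.13.

≈ 104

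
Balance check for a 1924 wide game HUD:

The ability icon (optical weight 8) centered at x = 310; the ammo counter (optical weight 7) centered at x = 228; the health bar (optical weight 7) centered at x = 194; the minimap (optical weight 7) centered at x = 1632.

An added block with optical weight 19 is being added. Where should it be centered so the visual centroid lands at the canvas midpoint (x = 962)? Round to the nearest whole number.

x ≈ 1543

With the added block, Σw becomes 8 + 7 + 7 + 7 + 19 = 48.
Along x: (16858 + 19·x) / 48 = 962 (existing moment 8·310 + 7·228 + 7·194 + 7·1632 = 16858) ⇒ x = (46176 − 16858) / 19 ≈ 1543.05.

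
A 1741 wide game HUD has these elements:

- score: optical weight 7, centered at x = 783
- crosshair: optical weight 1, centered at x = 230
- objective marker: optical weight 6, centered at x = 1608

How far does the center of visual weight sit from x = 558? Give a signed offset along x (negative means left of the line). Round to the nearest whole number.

Σw = 7 + 1 + 6 = 14.
x-moment: 7·783 + 1·230 + 6·1608 = 15359; centroid 15359/14 ≈ 1097.07.
Against x = 558, that's 1097.07 − 558 = 539.07.

≈ 539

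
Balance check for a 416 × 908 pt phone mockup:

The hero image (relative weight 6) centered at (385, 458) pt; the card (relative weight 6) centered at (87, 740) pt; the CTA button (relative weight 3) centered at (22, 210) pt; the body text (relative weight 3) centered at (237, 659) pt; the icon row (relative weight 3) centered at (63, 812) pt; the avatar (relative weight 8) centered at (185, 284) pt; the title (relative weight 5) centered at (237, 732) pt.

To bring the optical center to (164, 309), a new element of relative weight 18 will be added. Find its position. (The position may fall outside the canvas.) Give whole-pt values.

New total weight: (6 + 6 + 3 + 3 + 3 + 8 + 5) + 18 = 52.
Along x: (6463 + 18·x) / 52 = 164 (existing moment 6·385 + 6·87 + 3·22 + 3·237 + 3·63 + 8·185 + 5·237 = 6463) ⇒ x = (8528 − 6463) / 18 ≈ 114.72.
Along y: (18163 + 18·y) / 52 = 309 (existing moment 6·458 + 6·740 + 3·210 + 3·659 + 3·812 + 8·284 + 5·732 = 18163) ⇒ y = (16068 − 18163) / 18 ≈ -116.39.

(115, -116)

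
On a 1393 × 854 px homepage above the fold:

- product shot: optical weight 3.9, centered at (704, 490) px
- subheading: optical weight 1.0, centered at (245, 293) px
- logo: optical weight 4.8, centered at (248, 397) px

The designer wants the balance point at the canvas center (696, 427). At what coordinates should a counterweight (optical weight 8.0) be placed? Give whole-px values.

(1017, 431)

New total weight: (3.9 + 1.0 + 4.8) + 8.0 = 17.7.
x: need Σw·x = 17.7·696 = 12319.2. Existing = 3.9·704 + 1.0·245 + 4.8·248 = 4181.0. Remainder 8138.2 / 8.0 ≈ 1017.27.
y: need Σw·y = 17.7·427 = 7557.9. Existing = 3.9·490 + 1.0·293 + 4.8·397 = 4109.6. Remainder 3448.3 / 8.0 ≈ 431.04.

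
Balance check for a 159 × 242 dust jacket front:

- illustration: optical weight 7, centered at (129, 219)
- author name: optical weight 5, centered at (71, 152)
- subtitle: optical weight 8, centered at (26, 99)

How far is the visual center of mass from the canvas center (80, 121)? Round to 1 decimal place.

Weights sum to 7 + 5 + 8 = 20.
x: (7·129 + 5·71 + 8·26) / 20 = 1466 / 20 ≈ 73.30
y: (7·219 + 5·152 + 8·99) / 20 = 3085 / 20 ≈ 154.25
Offset from (80, 121): Δx ≈ -6.70, Δy ≈ 33.25; distance = √(Δx² + Δy²) ≈ 33.92.

≈ 33.9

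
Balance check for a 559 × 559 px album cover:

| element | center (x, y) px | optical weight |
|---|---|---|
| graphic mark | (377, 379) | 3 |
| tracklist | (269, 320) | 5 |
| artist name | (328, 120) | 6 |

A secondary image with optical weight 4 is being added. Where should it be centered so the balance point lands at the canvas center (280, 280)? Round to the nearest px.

After adding the secondary image, total weight = 3 + 5 + 6 + 4 = 18.
x: need Σw·x = 18·280 = 5040. Existing = 3·377 + 5·269 + 6·328 = 4444. Remainder 596 / 4 ≈ 149.00.
y: need Σw·y = 18·280 = 5040. Existing = 3·379 + 5·320 + 6·120 = 3457. Remainder 1583 / 4 ≈ 395.75.

(149, 396)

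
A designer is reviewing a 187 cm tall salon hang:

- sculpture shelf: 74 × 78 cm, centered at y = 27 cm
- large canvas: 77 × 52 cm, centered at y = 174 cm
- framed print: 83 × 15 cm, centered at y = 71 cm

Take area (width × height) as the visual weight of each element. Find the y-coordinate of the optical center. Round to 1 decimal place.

y ≈ 85.4

Taking area as weight: sculpture shelf 74·78 = 5772, large canvas 77·52 = 4004, framed print 83·15 = 1245. Sum 11021.
y: (5772·27 + 4004·174 + 1245·71) / 11021 = 940935 / 11021 ≈ 85.38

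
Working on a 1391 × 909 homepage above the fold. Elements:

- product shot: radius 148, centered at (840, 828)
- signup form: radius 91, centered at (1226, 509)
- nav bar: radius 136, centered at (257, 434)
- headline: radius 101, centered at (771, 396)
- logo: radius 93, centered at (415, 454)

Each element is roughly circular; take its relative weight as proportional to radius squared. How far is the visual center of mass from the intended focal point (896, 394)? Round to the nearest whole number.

Weights ∝ r²: product shot 148² = 21904, signup form 91² = 8281, nav bar 136² = 18496, headline 101² = 10201, logo 93² = 8649; Σw = 67531.
x-moment: 21904·840 + 8281·1226 + 18496·257 + 10201·771 + 8649·415 = 44759644; centroid 44759644/67531 ≈ 662.80.
y-moment: 21904·828 + 8281·509 + 18496·434 + 10201·396 + 8649·454 = 38345047; centroid 38345047/67531 ≈ 567.81.
Relative to (896, 394): Δ = (-233.20, 173.81); |Δ| = √(-233.20² + 173.81²) ≈ 290.85.

≈ 291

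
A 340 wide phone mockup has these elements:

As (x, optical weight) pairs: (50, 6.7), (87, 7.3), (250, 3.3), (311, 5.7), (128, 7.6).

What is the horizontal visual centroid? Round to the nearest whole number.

x ≈ 148

Weights sum to 6.7 + 7.3 + 3.3 + 5.7 + 7.6 = 30.6.
Σw·x = 6.7·50 + 7.3·87 + 3.3·250 + 5.7·311 + 7.6·128 = 4540.6, so x̄ = 4540.6/30.6 ≈ 148.39.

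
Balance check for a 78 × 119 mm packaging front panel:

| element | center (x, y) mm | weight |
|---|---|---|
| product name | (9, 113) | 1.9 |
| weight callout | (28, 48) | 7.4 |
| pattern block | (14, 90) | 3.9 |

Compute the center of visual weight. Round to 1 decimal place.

(21.1, 69.8)

Σw = 1.9 + 7.4 + 3.9 = 13.2.
x-moment: 1.9·9 + 7.4·28 + 3.9·14 = 278.9; centroid 278.9/13.2 ≈ 21.13.
y-moment: 1.9·113 + 7.4·48 + 3.9·90 = 920.9; centroid 920.9/13.2 ≈ 69.77.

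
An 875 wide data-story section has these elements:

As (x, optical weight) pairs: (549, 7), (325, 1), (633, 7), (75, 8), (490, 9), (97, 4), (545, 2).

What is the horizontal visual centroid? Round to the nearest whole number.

Weights sum to 7 + 1 + 7 + 8 + 9 + 4 + 2 = 38.
x: (7·549 + 1·325 + 7·633 + 8·75 + 9·490 + 4·97 + 2·545) / 38 = 15087 / 38 ≈ 397.03

x ≈ 397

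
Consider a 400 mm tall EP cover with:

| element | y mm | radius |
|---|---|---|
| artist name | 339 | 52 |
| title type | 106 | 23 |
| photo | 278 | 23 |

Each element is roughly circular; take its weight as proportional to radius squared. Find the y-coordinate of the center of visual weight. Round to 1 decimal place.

y ≈ 297.7

r² weights: artist name 52² = 2704, title type 23² = 529, photo 23² = 529. Total = 3762.
y-moment: 2704·339 + 529·106 + 529·278 = 1119792; centroid 1119792/3762 ≈ 297.66.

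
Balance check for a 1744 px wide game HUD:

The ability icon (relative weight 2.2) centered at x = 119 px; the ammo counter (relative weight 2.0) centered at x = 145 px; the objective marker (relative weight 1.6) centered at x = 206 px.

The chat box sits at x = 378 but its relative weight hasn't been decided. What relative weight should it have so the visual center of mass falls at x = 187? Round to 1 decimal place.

w ≈ 1.1

Existing Σw = 5.8 (2.2 + 2.0 + 1.6); existing moment 2.2·119 + 2.0·145 + 1.6·206 = 881.4.
Balance at x = 187 requires (881.4 + w·378) / (5.8 + w) = 187.
Rearranging, w·(378 − 187) = 187·5.8 − 881.4 = 203.2, so w ≈ 203.2/191 = 1.06.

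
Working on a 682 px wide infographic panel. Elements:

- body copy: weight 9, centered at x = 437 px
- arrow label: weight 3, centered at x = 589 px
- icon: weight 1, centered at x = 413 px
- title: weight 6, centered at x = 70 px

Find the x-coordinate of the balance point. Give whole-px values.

x ≈ 344

Total weight = 9 + 3 + 1 + 6 = 19.
x-moment: 9·437 + 3·589 + 1·413 + 6·70 = 6533; centroid 6533/19 ≈ 343.84.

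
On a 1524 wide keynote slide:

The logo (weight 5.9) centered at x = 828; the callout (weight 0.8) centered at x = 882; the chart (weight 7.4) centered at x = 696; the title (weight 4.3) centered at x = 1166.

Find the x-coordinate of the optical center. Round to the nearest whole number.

Σw = 5.9 + 0.8 + 7.4 + 4.3 = 18.4.
x-moment: 5.9·828 + 0.8·882 + 7.4·696 + 4.3·1166 = 15755.0; centroid 15755.0/18.4 ≈ 856.25.

x ≈ 856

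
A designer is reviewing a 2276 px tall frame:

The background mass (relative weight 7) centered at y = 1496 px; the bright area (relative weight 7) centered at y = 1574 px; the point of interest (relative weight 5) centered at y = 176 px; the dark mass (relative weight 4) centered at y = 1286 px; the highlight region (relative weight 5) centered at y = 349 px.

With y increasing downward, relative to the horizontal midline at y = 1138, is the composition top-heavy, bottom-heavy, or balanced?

Total weight = 7 + 7 + 5 + 4 + 5 = 28.
y-moment: 7·1496 + 7·1574 + 5·176 + 4·1286 + 5·349 = 29259; centroid 29259/28 ≈ 1044.96.
1045.0 lies above (smaller y than) the midline 1138, so the layout is top-heavy.

top-heavy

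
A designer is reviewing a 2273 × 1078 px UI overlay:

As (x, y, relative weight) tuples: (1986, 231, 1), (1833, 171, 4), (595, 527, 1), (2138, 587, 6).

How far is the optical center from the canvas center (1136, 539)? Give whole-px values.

≈ 769 px

Σw = 1 + 4 + 1 + 6 = 12.
x-moment: 1·1986 + 4·1833 + 1·595 + 6·2138 = 22741; centroid 22741/12 ≈ 1895.08.
y-moment: 1·231 + 4·171 + 1·527 + 6·587 = 4964; centroid 4964/12 ≈ 413.67.
Relative to (1136, 539): Δ = (759.08, -125.33); |Δ| = √(759.08² + -125.33²) ≈ 769.36.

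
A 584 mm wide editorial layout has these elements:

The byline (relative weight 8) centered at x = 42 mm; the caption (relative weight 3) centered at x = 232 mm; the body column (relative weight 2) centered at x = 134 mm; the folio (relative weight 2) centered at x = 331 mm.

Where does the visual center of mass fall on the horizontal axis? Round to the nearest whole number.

x ≈ 131

Total weight = 8 + 3 + 2 + 2 = 15.
Σw·x = 8·42 + 3·232 + 2·134 + 2·331 = 1962, so x̄ = 1962/15 ≈ 130.80.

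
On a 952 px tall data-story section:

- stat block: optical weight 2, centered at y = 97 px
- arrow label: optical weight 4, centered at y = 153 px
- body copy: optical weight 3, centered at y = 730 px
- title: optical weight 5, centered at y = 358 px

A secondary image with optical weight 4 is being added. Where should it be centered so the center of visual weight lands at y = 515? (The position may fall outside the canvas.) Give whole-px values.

y ≈ 1121

After adding the secondary image, total weight = 2 + 4 + 3 + 5 + 4 = 18.
y: target moment 18×515 = 9270; current 2·97 + 4·153 + 3·730 + 5·358 = 4786; the secondary image supplies 4484, so y = 4484/4 ≈ 1121.00.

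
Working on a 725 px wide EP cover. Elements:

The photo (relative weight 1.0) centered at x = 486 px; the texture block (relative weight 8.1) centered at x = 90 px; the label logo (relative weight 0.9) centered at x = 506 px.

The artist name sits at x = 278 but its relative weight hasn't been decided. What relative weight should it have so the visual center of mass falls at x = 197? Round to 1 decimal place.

Known weights sum to 1.0 + 8.1 + 0.9 = 10.0; their moment is 1.0·486 + 8.1·90 + 0.9·506 = 1670.4.
Balance at x = 197 requires (1670.4 + w·278) / (10.0 + w) = 197.
Rearranging, w·(278 − 197) = 197·10.0 − 1670.4 = 299.6, so w ≈ 299.6/81 = 3.70.

w ≈ 3.7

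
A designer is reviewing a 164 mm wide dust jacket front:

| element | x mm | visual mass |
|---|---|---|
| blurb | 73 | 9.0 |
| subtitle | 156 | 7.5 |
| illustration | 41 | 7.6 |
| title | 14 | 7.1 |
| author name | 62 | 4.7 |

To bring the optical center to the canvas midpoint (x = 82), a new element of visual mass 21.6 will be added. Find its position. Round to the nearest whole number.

After adding the new element, total weight = 9.0 + 7.5 + 7.6 + 7.1 + 4.7 + 21.6 = 57.5.
x: target moment 57.5×82 = 4715.0; current 9.0·73 + 7.5·156 + 7.6·41 + 7.1·14 + 4.7·62 = 2529.4; the new element supplies 2185.6, so x = 2185.6/21.6 ≈ 101.19.

x ≈ 101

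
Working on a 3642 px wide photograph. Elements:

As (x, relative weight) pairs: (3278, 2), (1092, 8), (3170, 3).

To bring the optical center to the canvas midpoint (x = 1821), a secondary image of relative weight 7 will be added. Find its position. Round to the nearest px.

New total weight: (2 + 8 + 3) + 7 = 20.
x: target moment 20×1821 = 36420; current 2·3278 + 8·1092 + 3·3170 = 24802; the secondary image supplies 11618, so x = 11618/7 ≈ 1659.71.

x ≈ 1660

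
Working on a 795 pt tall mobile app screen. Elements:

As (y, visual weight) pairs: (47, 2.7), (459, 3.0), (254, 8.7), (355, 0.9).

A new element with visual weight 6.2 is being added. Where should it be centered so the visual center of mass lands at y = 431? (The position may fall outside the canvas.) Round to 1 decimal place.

After adding the new element, total weight = 2.7 + 3.0 + 8.7 + 0.9 + 6.2 = 21.5.
Along y: (4033.2 + 6.2·y) / 21.5 = 431 (existing moment 2.7·47 + 3.0·459 + 8.7·254 + 0.9·355 = 4033.2) ⇒ y = (9266.5 − 4033.2) / 6.2 ≈ 844.08.

y ≈ 844.1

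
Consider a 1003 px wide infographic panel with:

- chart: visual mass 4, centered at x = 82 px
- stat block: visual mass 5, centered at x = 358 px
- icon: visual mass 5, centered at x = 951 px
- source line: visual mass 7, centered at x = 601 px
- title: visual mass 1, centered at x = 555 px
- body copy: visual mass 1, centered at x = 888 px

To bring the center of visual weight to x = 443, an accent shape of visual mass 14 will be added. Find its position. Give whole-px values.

x ≈ 276

With the accent shape, Σw becomes 4 + 5 + 5 + 7 + 1 + 1 + 14 = 37.
x: target moment 37×443 = 16391; current 4·82 + 5·358 + 5·951 + 7·601 + 1·555 + 1·888 = 12523; the accent shape supplies 3868, so x = 3868/14 ≈ 276.29.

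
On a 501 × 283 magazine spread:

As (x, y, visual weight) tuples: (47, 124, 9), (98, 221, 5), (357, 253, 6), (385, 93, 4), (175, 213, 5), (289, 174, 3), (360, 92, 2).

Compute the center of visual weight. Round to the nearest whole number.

Total weight = 9 + 5 + 6 + 4 + 5 + 3 + 2 = 34.
x: moment 7057 / weight 34 ≈ 207.56
y: moment 5882 / weight 34 ≈ 173.00

(208, 173)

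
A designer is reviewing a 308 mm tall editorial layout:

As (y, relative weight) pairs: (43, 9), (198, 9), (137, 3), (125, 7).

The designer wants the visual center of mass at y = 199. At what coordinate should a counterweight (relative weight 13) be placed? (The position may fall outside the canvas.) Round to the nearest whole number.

y ≈ 362

After adding the counterweight, total weight = 9 + 9 + 3 + 7 + 13 = 41.
y: target moment 41×199 = 8159; current 9·43 + 9·198 + 3·137 + 7·125 = 3455; the counterweight supplies 4704, so y = 4704/13 ≈ 361.85.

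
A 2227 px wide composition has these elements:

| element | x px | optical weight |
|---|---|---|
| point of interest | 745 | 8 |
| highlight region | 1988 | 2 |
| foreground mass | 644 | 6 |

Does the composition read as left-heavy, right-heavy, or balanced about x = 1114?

left-heavy

Total weight = 8 + 2 + 6 = 16.
x: (8·745 + 2·1988 + 6·644) / 16 = 13800 / 16 ≈ 862.50
862.5 lies left of the midline 1114, so the layout is left-heavy.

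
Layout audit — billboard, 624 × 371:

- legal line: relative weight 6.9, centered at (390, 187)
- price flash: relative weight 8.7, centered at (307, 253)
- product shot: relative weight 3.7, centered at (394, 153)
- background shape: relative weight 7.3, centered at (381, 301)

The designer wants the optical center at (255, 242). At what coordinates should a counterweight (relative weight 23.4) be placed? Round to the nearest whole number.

(135, 250)

New total weight: (6.9 + 8.7 + 3.7 + 7.3) + 23.4 = 50.0.
x: target moment 50.0×255 = 12750.0; current 6.9·390 + 8.7·307 + 3.7·394 + 7.3·381 = 9601.0; the counterweight supplies 3149.0, so x = 3149.0/23.4 ≈ 134.57.
y: target moment 50.0×242 = 12100.0; current 6.9·187 + 8.7·253 + 3.7·153 + 7.3·301 = 6254.8; the counterweight supplies 5845.2, so y = 5845.2/23.4 ≈ 249.79.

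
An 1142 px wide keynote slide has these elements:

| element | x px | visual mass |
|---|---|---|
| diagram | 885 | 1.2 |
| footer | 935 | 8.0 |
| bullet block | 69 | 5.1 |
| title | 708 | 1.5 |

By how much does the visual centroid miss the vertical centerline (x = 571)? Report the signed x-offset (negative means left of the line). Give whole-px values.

Weights sum to 1.2 + 8.0 + 5.1 + 1.5 = 15.8.
x-moment: 1.2·885 + 8.0·935 + 5.1·69 + 1.5·708 = 9955.9; centroid 9955.9/15.8 ≈ 630.12.
Against x = 571, that's 630.12 − 571 = 59.12.

≈ 59 px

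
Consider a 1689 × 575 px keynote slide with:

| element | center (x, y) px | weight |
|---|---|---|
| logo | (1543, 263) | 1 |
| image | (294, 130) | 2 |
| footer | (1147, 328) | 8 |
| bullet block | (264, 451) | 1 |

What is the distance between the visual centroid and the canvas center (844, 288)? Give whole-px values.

Total weight = 1 + 2 + 8 + 1 = 12.
x-moment: 1·1543 + 2·294 + 8·1147 + 1·264 = 11571; centroid 11571/12 ≈ 964.25.
y-moment: 1·263 + 2·130 + 8·328 + 1·451 = 3598; centroid 3598/12 ≈ 299.83.
Relative to (844, 288): Δ = (120.25, 11.83); |Δ| = √(120.25² + 11.83²) ≈ 120.83.

≈ 121 px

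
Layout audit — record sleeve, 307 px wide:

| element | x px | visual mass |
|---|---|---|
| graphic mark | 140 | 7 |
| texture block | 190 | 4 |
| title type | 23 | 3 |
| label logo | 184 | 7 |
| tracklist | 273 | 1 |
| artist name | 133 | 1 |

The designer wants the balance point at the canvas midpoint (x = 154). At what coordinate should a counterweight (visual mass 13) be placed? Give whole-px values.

x ≈ 157

With the counterweight, Σw becomes 7 + 4 + 3 + 7 + 1 + 1 + 13 = 36.
x: target moment 36×154 = 5544; current 7·140 + 4·190 + 3·23 + 7·184 + 1·273 + 1·133 = 3503; the counterweight supplies 2041, so x = 2041/13 ≈ 157.00.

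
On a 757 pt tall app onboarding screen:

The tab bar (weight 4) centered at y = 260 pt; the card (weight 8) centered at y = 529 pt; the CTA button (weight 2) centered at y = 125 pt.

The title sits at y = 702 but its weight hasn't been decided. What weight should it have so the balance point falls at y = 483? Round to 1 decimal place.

w ≈ 5.7

Existing Σw = 14 (4 + 8 + 2); existing moment 4·260 + 8·529 + 2·125 = 5522.
For the centroid to hit 483: (5522 + w·702) / (14 + w) = 483.
Rearranging, w·(702 − 483) = 483·14 − 5522 = 1240, so w ≈ 1240/219 = 5.66.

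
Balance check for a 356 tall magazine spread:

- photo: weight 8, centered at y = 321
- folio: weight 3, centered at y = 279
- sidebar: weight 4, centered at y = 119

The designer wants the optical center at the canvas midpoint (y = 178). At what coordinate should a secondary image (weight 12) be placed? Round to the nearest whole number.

New total weight: (8 + 3 + 4) + 12 = 27.
y: target moment 27×178 = 4806; current 8·321 + 3·279 + 4·119 = 3881; the secondary image supplies 925, so y = 925/12 ≈ 77.08.

y ≈ 77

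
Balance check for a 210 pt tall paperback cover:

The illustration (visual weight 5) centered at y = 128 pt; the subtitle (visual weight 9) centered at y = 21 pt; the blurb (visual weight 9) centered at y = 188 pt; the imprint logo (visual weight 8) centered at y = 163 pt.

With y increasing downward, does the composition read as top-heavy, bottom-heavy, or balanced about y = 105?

Total weight = 5 + 9 + 9 + 8 = 31.
y-moment: 5·128 + 9·21 + 9·188 + 8·163 = 3825; centroid 3825/31 ≈ 123.39.
123.4 lies below (larger y than) the midline 105, so the layout is bottom-heavy.

bottom-heavy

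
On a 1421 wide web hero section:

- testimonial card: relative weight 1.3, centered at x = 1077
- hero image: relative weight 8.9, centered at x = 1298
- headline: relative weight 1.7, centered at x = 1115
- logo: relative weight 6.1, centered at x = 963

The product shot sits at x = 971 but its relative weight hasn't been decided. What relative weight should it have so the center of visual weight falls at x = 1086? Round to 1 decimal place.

Fixed elements: Σw = 1.3 + 8.9 + 1.7 + 6.1 = 18.0, Σw·x = 1.3·1077 + 8.9·1298 + 1.7·1115 + 6.1·963 = 20722.1.
Balance at x = 1086 requires (20722.1 + w·971) / (18.0 + w) = 1086.
Rearranging, w·(971 − 1086) = 1086·18.0 − 20722.1 = -1174.1, so w ≈ -1174.1/-115 = 10.21.

w ≈ 10.2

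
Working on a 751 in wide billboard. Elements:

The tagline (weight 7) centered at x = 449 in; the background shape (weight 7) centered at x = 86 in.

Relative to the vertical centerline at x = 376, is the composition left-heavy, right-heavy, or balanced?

left-heavy

Total weight = 7 + 7 = 14.
Σw·x = 7·449 + 7·86 = 3745, so x̄ = 3745/14 ≈ 267.50.
Since 267.5 is left of 376, the composition reads left-heavy.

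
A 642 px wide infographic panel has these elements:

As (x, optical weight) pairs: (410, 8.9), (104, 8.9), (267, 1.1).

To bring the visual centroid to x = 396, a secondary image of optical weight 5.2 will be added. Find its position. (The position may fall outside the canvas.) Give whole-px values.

x ≈ 899

After adding the secondary image, total weight = 8.9 + 8.9 + 1.1 + 5.2 = 24.1.
Along x: (4868.3 + 5.2·x) / 24.1 = 396 (existing moment 8.9·410 + 8.9·104 + 1.1·267 = 4868.3) ⇒ x = (9543.6 − 4868.3) / 5.2 ≈ 899.10.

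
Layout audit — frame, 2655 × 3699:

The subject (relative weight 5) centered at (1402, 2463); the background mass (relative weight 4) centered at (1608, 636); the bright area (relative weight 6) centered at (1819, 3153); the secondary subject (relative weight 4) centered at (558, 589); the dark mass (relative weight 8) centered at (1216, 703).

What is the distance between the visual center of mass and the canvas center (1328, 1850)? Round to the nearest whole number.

Σw = 5 + 4 + 6 + 4 + 8 = 27.
Σw·x = 5·1402 + 4·1608 + 6·1819 + 4·558 + 8·1216 = 36316, so x̄ = 36316/27 ≈ 1345.04.
Σw·y = 5·2463 + 4·636 + 6·3153 + 4·589 + 8·703 = 41757, so ȳ = 41757/27 ≈ 1546.56.
From (1328, 1850): dx = 17.04, dy = -303.44, so the distance is √(dx²+dy²) ≈ 303.92.

≈ 304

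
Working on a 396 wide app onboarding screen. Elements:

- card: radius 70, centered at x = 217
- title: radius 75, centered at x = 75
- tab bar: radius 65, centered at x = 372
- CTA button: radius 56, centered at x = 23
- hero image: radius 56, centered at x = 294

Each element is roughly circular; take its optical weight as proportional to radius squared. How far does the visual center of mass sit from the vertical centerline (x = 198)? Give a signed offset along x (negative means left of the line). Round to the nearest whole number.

Weights ∝ r²: card 70² = 4900, title 75² = 5625, tab bar 65² = 4225, CTA button 56² = 3136, hero image 56² = 3136; Σw = 21022.
x: (4900·217 + 5625·75 + 4225·372 + 3136·23 + 3136·294) / 21022 = 4050987 / 21022 ≈ 192.70
Against x = 198, that's 192.70 − 198 = -5.30.

≈ -5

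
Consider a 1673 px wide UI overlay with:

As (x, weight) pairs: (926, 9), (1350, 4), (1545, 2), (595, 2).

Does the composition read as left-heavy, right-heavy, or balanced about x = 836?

right-heavy

Total weight = 9 + 4 + 2 + 2 = 17.
Σw·x = 9·926 + 4·1350 + 2·1545 + 2·595 = 18014, so x̄ = 18014/17 ≈ 1059.65.
1059.6 lies right of the midline 836, so the layout is right-heavy.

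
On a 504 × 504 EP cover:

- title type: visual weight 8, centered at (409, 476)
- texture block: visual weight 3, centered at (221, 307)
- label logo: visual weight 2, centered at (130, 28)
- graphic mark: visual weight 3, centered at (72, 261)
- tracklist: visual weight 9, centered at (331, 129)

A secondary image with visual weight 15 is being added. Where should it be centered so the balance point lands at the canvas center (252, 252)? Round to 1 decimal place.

After adding the secondary image, total weight = 8 + 3 + 2 + 3 + 9 + 15 = 40.
x: need Σw·x = 40·252 = 10080. Existing = 8·409 + 3·221 + 2·130 + 3·72 + 9·331 = 7390. Remainder 2690 / 15 ≈ 179.33.
y: need Σw·y = 40·252 = 10080. Existing = 8·476 + 3·307 + 2·28 + 3·261 + 9·129 = 6729. Remainder 3351 / 15 ≈ 223.40.

(179.3, 223.4)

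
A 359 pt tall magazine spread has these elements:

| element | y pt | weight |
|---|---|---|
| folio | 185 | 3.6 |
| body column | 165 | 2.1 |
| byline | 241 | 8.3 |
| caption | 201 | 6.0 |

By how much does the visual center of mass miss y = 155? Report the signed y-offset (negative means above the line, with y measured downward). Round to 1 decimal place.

≈ 55.9 pt

Σw = 3.6 + 2.1 + 8.3 + 6.0 = 20.0.
y: (3.6·185 + 2.1·165 + 8.3·241 + 6.0·201) / 20.0 = 4218.8 / 20.0 ≈ 210.94
Against y = 155, that's 210.94 − 155 = 55.94.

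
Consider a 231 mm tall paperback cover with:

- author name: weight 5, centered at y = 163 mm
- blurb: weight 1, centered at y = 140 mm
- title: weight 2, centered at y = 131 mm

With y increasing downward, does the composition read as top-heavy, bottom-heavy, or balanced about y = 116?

Σw = 5 + 1 + 2 = 8.
y-moment: 5·163 + 1·140 + 2·131 = 1217; centroid 1217/8 ≈ 152.12.
Since 152.1 is below (larger y than) 116, the composition reads bottom-heavy.

bottom-heavy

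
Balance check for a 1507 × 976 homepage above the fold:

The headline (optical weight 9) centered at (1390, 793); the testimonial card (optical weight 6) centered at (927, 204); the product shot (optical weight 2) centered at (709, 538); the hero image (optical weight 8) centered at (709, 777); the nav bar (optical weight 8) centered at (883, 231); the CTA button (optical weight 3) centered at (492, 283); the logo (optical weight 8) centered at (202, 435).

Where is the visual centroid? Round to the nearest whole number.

Weights sum to 9 + 6 + 2 + 8 + 8 + 3 + 8 = 44.
Σw·x = 9·1390 + 6·927 + 2·709 + 8·709 + 8·883 + 3·492 + 8·202 = 35318, so x̄ = 35318/44 ≈ 802.68.
Σw·y = 9·793 + 6·204 + 2·538 + 8·777 + 8·231 + 3·283 + 8·435 = 21830, so ȳ = 21830/44 ≈ 496.14.

(803, 496)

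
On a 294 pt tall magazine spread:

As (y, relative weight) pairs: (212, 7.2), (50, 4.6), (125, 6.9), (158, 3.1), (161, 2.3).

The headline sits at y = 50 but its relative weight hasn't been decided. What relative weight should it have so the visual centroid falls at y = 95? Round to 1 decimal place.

Existing Σw = 24.1 (7.2 + 4.6 + 6.9 + 3.1 + 2.3); existing moment 7.2·212 + 4.6·50 + 6.9·125 + 3.1·158 + 2.3·161 = 3479.0.
For the centroid to hit 95: (3479.0 + w·50) / (24.1 + w) = 95.
Solving: w = (95·24.1 − 3479.0) / (50 − 95) = -1189.5 / -45 ≈ 26.43.

w ≈ 26.4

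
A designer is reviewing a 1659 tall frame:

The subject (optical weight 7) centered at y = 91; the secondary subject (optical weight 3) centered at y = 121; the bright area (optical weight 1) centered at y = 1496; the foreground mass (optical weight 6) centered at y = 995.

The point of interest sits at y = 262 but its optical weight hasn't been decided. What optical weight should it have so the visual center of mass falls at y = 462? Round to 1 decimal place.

w ≈ 3.1

Known weights sum to 7 + 3 + 1 + 6 = 17; their moment is 7·91 + 3·121 + 1·1496 + 6·995 = 8466.
Set Σw·y/Σw = 462: (8466 + 262w) = 462·(17 + w).
Rearranging, w·(262 − 462) = 462·17 − 8466 = -612, so w ≈ -612/-200 = 3.06.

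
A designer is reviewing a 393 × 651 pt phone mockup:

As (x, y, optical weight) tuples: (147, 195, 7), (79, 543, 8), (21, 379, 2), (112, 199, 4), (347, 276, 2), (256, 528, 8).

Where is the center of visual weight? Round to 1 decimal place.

Weights sum to 7 + 8 + 2 + 4 + 2 + 8 = 31.
Σw·x = 7·147 + 8·79 + 2·21 + 4·112 + 2·347 + 8·256 = 4893, so x̄ = 4893/31 ≈ 157.84.
Σw·y = 7·195 + 8·543 + 2·379 + 4·199 + 2·276 + 8·528 = 12039, so ȳ = 12039/31 ≈ 388.35.

(157.8, 388.4)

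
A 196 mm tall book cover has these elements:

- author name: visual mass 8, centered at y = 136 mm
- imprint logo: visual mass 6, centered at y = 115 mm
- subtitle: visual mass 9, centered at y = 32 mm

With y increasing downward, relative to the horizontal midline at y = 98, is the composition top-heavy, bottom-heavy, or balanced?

Weights sum to 8 + 6 + 9 = 23.
y: (8·136 + 6·115 + 9·32) / 23 = 2066 / 23 ≈ 89.83
89.8 lies above (smaller y than) the midline 98, so the layout is top-heavy.

top-heavy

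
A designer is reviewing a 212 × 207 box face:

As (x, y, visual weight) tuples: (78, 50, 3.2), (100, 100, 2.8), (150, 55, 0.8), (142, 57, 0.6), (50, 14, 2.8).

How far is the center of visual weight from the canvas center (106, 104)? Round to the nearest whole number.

≈ 53

Σw = 3.2 + 2.8 + 0.8 + 0.6 + 2.8 = 10.2.
x-moment: 3.2·78 + 2.8·100 + 0.8·150 + 0.6·142 + 2.8·50 = 874.8; centroid 874.8/10.2 ≈ 85.76.
y-moment: 3.2·50 + 2.8·100 + 0.8·55 + 0.6·57 + 2.8·14 = 557.4; centroid 557.4/10.2 ≈ 54.65.
Offset from (106, 104): Δx ≈ -20.24, Δy ≈ -49.35; distance = √(Δx² + Δy²) ≈ 53.34.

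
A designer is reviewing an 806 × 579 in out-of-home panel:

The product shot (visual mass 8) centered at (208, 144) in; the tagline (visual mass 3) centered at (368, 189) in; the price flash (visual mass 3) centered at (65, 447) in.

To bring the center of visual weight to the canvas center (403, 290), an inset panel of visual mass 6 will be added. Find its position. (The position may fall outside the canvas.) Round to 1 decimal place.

(849.5, 456.7)

With the inset panel, Σw becomes 8 + 3 + 3 + 6 = 20.
Along x: (2963 + 6·x) / 20 = 403 (existing moment 8·208 + 3·368 + 3·65 = 2963) ⇒ x = (8060 − 2963) / 6 ≈ 849.50.
Along y: (3060 + 6·y) / 20 = 290 (existing moment 8·144 + 3·189 + 3·447 = 3060) ⇒ y = (5800 − 3060) / 6 ≈ 456.67.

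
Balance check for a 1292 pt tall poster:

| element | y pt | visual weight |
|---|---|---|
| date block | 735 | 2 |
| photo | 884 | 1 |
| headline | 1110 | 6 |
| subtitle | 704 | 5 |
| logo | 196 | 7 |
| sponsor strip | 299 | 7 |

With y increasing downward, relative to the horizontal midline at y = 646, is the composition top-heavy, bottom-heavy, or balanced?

top-heavy

Total weight = 2 + 1 + 6 + 5 + 7 + 7 = 28.
y-moment: 2·735 + 1·884 + 6·1110 + 5·704 + 7·196 + 7·299 = 15999; centroid 15999/28 ≈ 571.39.
Since 571.4 is above (smaller y than) 646, the composition reads top-heavy.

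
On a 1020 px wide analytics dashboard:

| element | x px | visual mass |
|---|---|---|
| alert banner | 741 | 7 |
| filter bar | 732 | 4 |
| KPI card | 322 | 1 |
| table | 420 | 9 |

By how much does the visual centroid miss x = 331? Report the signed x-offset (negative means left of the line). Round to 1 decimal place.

Total weight = 7 + 4 + 1 + 9 = 21.
x-moment: 7·741 + 4·732 + 1·322 + 9·420 = 12217; centroid 12217/21 ≈ 581.76.
Offset from x = 331: 581.76 − 331 ≈ 250.76.

≈ 250.8 px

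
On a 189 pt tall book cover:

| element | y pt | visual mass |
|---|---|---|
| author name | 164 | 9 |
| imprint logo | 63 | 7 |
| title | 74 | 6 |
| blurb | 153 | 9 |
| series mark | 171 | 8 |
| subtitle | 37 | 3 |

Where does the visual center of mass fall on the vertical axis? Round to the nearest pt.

Weights sum to 9 + 7 + 6 + 9 + 8 + 3 = 42.
Σw·y = 9·164 + 7·63 + 6·74 + 9·153 + 8·171 + 3·37 = 5217, so ȳ = 5217/42 ≈ 124.21.

y ≈ 124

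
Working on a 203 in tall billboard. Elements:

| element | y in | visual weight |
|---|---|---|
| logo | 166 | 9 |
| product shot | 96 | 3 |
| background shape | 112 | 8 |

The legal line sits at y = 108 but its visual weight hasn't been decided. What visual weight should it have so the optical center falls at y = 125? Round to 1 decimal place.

Existing Σw = 20 (9 + 3 + 8); existing moment 9·166 + 3·96 + 8·112 = 2678.
Set Σw·y/Σw = 125: (2678 + 108w) = 125·(20 + w).
Solving: w = (125·20 − 2678) / (108 − 125) = -178 / -17 ≈ 10.47.

w ≈ 10.5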